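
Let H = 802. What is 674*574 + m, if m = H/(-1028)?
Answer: 198853863/514 ≈ 3.8688e+5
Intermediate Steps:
m = -401/514 (m = 802/(-1028) = 802*(-1/1028) = -401/514 ≈ -0.78016)
674*574 + m = 674*574 - 401/514 = 386876 - 401/514 = 198853863/514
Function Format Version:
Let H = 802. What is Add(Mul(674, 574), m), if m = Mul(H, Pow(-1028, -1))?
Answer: Rational(198853863, 514) ≈ 3.8688e+5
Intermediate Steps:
m = Rational(-401, 514) (m = Mul(802, Pow(-1028, -1)) = Mul(802, Rational(-1, 1028)) = Rational(-401, 514) ≈ -0.78016)
Add(Mul(674, 574), m) = Add(Mul(674, 574), Rational(-401, 514)) = Add(386876, Rational(-401, 514)) = Rational(198853863, 514)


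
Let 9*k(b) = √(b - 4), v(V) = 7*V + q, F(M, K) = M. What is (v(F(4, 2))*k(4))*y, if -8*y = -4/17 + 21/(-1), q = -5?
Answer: 0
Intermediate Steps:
v(V) = -5 + 7*V (v(V) = 7*V - 5 = -5 + 7*V)
k(b) = √(-4 + b)/9 (k(b) = √(b - 4)/9 = √(-4 + b)/9)
y = 361/136 (y = -(-4/17 + 21/(-1))/8 = -(-4*1/17 + 21*(-1))/8 = -(-4/17 - 21)/8 = -⅛*(-361/17) = 361/136 ≈ 2.6544)
(v(F(4, 2))*k(4))*y = ((-5 + 7*4)*(√(-4 + 4)/9))*(361/136) = ((-5 + 28)*(√0/9))*(361/136) = (23*((⅑)*0))*(361/136) = (23*0)*(361/136) = 0*(361/136) = 0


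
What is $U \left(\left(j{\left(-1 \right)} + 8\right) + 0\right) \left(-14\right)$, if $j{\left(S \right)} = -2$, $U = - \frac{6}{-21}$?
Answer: $-24$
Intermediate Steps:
$U = \frac{2}{7}$ ($U = \left(-6\right) \left(- \frac{1}{21}\right) = \frac{2}{7} \approx 0.28571$)
$U \left(\left(j{\left(-1 \right)} + 8\right) + 0\right) \left(-14\right) = \frac{2 \left(\left(-2 + 8\right) + 0\right)}{7} \left(-14\right) = \frac{2 \left(6 + 0\right)}{7} \left(-14\right) = \frac{2}{7} \cdot 6 \left(-14\right) = \frac{12}{7} \left(-14\right) = -24$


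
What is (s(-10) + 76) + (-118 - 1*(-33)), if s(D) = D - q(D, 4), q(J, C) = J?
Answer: -9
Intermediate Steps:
s(D) = 0 (s(D) = D - D = 0)
(s(-10) + 76) + (-118 - 1*(-33)) = (0 + 76) + (-118 - 1*(-33)) = 76 + (-118 + 33) = 76 - 85 = -9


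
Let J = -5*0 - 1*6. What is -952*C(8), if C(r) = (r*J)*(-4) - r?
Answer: -175168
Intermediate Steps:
J = -6 (J = 0 - 6 = -6)
C(r) = 23*r (C(r) = (r*(-6))*(-4) - r = -6*r*(-4) - r = 24*r - r = 23*r)
-952*C(8) = -21896*8 = -952*184 = -175168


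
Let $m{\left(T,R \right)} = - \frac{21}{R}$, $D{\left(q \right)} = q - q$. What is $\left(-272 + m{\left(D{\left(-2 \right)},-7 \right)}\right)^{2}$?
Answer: $72361$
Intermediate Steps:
$D{\left(q \right)} = 0$
$\left(-272 + m{\left(D{\left(-2 \right)},-7 \right)}\right)^{2} = \left(-272 - \frac{21}{-7}\right)^{2} = \left(-272 - -3\right)^{2} = \left(-272 + 3\right)^{2} = \left(-269\right)^{2} = 72361$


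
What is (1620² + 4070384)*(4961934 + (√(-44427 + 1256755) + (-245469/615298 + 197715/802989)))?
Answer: 2735466424289359976273728/82346254287 + 13389568*√303082 ≈ 3.3226e+13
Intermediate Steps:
(1620² + 4070384)*(4961934 + (√(-44427 + 1256755) + (-245469/615298 + 197715/802989))) = (2624400 + 4070384)*(4961934 + (√1212328 + (-245469*1/615298 + 197715*(1/802989)))) = 6694784*(4961934 + (2*√303082 + (-245469/615298 + 65905/267663))) = 6694784*(4961934 + (2*√303082 - 25151754257/164692508574)) = 6694784*(4961934 + (-25151754257/164692508574 + 2*√303082)) = 6694784*(817193332686867859/164692508574 + 2*√303082) = 2735466424289359976273728/82346254287 + 13389568*√303082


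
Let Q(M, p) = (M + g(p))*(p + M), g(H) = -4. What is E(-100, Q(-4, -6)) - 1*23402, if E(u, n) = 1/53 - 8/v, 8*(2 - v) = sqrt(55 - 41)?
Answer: -150104041/6413 - 32*sqrt(14)/121 ≈ -23407.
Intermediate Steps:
v = 2 - sqrt(14)/8 (v = 2 - sqrt(55 - 41)/8 = 2 - sqrt(14)/8 ≈ 1.5323)
Q(M, p) = (-4 + M)*(M + p) (Q(M, p) = (M - 4)*(p + M) = (-4 + M)*(M + p))
E(u, n) = 1/53 - 8/(2 - sqrt(14)/8)
E(-100, Q(-4, -6)) - 1*23402 = (-27015/6413 - 32*sqrt(14)/121) - 1*23402 = (-27015/6413 - 32*sqrt(14)/121) - 23402 = -150104041/6413 - 32*sqrt(14)/121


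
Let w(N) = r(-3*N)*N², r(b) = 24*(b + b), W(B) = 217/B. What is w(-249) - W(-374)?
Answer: 831442338361/374 ≈ 2.2231e+9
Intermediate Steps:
r(b) = 48*b (r(b) = 24*(2*b) = 48*b)
w(N) = -144*N³ (w(N) = (48*(-3*N))*N² = (-144*N)*N² = -144*N³)
w(-249) - W(-374) = -144*(-249)³ - 217/(-374) = -144*(-15438249) - 217*(-1)/374 = 2223107856 - 1*(-217/374) = 2223107856 + 217/374 = 831442338361/374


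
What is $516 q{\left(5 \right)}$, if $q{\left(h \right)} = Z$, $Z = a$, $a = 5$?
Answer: $2580$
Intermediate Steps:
$Z = 5$
$q{\left(h \right)} = 5$
$516 q{\left(5 \right)} = 516 \cdot 5 = 2580$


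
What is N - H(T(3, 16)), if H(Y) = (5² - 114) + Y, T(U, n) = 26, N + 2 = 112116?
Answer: 112177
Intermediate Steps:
N = 112114 (N = -2 + 112116 = 112114)
H(Y) = -89 + Y (H(Y) = (25 - 114) + Y = -89 + Y)
N - H(T(3, 16)) = 112114 - (-89 + 26) = 112114 - 1*(-63) = 112114 + 63 = 112177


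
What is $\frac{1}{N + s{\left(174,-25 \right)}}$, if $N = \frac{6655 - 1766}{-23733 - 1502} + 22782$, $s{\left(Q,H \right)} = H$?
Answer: $\frac{25235}{574268006} \approx 4.3943 \cdot 10^{-5}$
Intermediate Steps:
$N = \frac{574898881}{25235}$ ($N = \frac{4889}{-25235} + 22782 = 4889 \left(- \frac{1}{25235}\right) + 22782 = - \frac{4889}{25235} + 22782 = \frac{574898881}{25235} \approx 22782.0$)
$\frac{1}{N + s{\left(174,-25 \right)}} = \frac{1}{\frac{574898881}{25235} - 25} = \frac{1}{\frac{574268006}{25235}} = \frac{25235}{574268006}$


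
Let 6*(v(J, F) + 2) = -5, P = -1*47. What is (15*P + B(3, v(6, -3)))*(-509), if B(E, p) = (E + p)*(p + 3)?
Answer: 12917911/36 ≈ 3.5883e+5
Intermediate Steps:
P = -47
v(J, F) = -17/6 (v(J, F) = -2 + (1/6)*(-5) = -2 - 5/6 = -17/6)
B(E, p) = (3 + p)*(E + p) (B(E, p) = (E + p)*(3 + p) = (3 + p)*(E + p))
(15*P + B(3, v(6, -3)))*(-509) = (15*(-47) + ((-17/6)**2 + 3*3 + 3*(-17/6) + 3*(-17/6)))*(-509) = (-705 + (289/36 + 9 - 17/2 - 17/2))*(-509) = (-705 + 1/36)*(-509) = -25379/36*(-509) = 12917911/36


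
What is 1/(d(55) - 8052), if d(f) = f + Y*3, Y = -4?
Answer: -1/8009 ≈ -0.00012486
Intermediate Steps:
d(f) = -12 + f (d(f) = f - 4*3 = f - 12 = -12 + f)
1/(d(55) - 8052) = 1/((-12 + 55) - 8052) = 1/(43 - 8052) = 1/(-8009) = -1/8009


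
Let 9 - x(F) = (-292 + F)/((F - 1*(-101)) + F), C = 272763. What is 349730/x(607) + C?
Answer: 360212471/1152 ≈ 3.1268e+5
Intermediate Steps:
x(F) = 9 - (-292 + F)/(101 + 2*F) (x(F) = 9 - (-292 + F)/((F - 1*(-101)) + F) = 9 - (-292 + F)/((F + 101) + F) = 9 - (-292 + F)/((101 + F) + F) = 9 - (-292 + F)/(101 + 2*F))
349730/x(607) + C = 349730/(((1201 + 17*607)/(101 + 2*607))) + 272763 = 349730/(((1201 + 10319)/(101 + 1214))) + 272763 = 349730/((11520/1315)) + 272763 = 349730/(((1/1315)*11520)) + 272763 = 349730/(2304/263) + 272763 = 349730*(263/2304) + 272763 = 45989495/1152 + 272763 = 360212471/1152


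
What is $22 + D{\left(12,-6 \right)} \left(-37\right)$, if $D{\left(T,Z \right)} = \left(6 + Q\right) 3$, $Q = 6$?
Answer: $-1310$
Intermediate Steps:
$D{\left(T,Z \right)} = 36$ ($D{\left(T,Z \right)} = \left(6 + 6\right) 3 = 12 \cdot 3 = 36$)
$22 + D{\left(12,-6 \right)} \left(-37\right) = 22 + 36 \left(-37\right) = 22 - 1332 = -1310$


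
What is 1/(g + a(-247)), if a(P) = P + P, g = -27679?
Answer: -1/28173 ≈ -3.5495e-5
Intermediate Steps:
a(P) = 2*P
1/(g + a(-247)) = 1/(-27679 + 2*(-247)) = 1/(-27679 - 494) = 1/(-28173) = -1/28173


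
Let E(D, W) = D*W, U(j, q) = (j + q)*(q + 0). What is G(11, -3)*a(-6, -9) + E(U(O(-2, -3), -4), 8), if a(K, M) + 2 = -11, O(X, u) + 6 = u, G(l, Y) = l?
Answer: 273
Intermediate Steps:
O(X, u) = -6 + u
U(j, q) = q*(j + q) (U(j, q) = (j + q)*q = q*(j + q))
a(K, M) = -13 (a(K, M) = -2 - 11 = -13)
G(11, -3)*a(-6, -9) + E(U(O(-2, -3), -4), 8) = 11*(-13) - 4*((-6 - 3) - 4)*8 = -143 - 4*(-9 - 4)*8 = -143 - 4*(-13)*8 = -143 + 52*8 = -143 + 416 = 273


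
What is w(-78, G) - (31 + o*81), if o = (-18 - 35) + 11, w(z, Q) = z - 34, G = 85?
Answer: 3259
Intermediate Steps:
w(z, Q) = -34 + z
o = -42 (o = -53 + 11 = -42)
w(-78, G) - (31 + o*81) = (-34 - 78) - (31 - 42*81) = -112 - (31 - 3402) = -112 - 1*(-3371) = -112 + 3371 = 3259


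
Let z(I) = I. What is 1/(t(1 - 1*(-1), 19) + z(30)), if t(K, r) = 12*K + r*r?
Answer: 1/415 ≈ 0.0024096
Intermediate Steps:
t(K, r) = r**2 + 12*K (t(K, r) = 12*K + r**2 = r**2 + 12*K)
1/(t(1 - 1*(-1), 19) + z(30)) = 1/((19**2 + 12*(1 - 1*(-1))) + 30) = 1/((361 + 12*(1 + 1)) + 30) = 1/((361 + 12*2) + 30) = 1/((361 + 24) + 30) = 1/(385 + 30) = 1/415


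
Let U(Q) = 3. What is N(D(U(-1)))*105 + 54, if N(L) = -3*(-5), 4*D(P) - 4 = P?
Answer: 1629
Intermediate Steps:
D(P) = 1 + P/4
N(L) = 15
N(D(U(-1)))*105 + 54 = 15*105 + 54 = 1575 + 54 = 1629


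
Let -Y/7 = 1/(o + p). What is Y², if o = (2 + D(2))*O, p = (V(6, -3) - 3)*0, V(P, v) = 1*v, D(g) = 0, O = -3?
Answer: 49/36 ≈ 1.3611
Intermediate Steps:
V(P, v) = v
p = 0 (p = (-3 - 3)*0 = -6*0 = 0)
o = -6 (o = (2 + 0)*(-3) = 2*(-3) = -6)
Y = 7/6 (Y = -7/(-6 + 0) = -7/(-6) = -7*(-⅙) = 7/6 ≈ 1.1667)
Y² = (7/6)² = 49/36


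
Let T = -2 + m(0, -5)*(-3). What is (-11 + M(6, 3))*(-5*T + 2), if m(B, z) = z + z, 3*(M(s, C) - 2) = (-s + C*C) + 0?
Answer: 1104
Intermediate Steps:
M(s, C) = 2 - s/3 + C²/3 (M(s, C) = 2 + ((-s + C*C) + 0)/3 = 2 + ((-s + C²) + 0)/3 = 2 + ((C² - s) + 0)/3 = 2 + (C² - s)/3 = 2 + (-s/3 + C²/3) = 2 - s/3 + C²/3)
m(B, z) = 2*z
T = 28 (T = -2 + (2*(-5))*(-3) = -2 - 10*(-3) = -2 + 30 = 28)
(-11 + M(6, 3))*(-5*T + 2) = (-11 + (2 - ⅓*6 + (⅓)*3²))*(-5*28 + 2) = (-11 + (2 - 2 + (⅓)*9))*(-140 + 2) = (-11 + (2 - 2 + 3))*(-138) = (-11 + 3)*(-138) = -8*(-138) = 1104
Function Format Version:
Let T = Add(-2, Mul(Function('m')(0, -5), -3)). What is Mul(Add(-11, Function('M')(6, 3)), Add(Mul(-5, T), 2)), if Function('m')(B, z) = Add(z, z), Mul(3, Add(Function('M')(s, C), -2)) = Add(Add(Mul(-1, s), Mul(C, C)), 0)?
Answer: 1104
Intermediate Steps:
Function('M')(s, C) = Add(2, Mul(Rational(-1, 3), s), Mul(Rational(1, 3), Pow(C, 2))) (Function('M')(s, C) = Add(2, Mul(Rational(1, 3), Add(Add(Mul(-1, s), Mul(C, C)), 0))) = Add(2, Mul(Rational(1, 3), Add(Add(Mul(-1, s), Pow(C, 2)), 0))) = Add(2, Mul(Rational(1, 3), Add(Add(Pow(C, 2), Mul(-1, s)), 0))) = Add(2, Mul(Rational(1, 3), Add(Pow(C, 2), Mul(-1, s)))) = Add(2, Add(Mul(Rational(-1, 3), s), Mul(Rational(1, 3), Pow(C, 2)))) = Add(2, Mul(Rational(-1, 3), s), Mul(Rational(1, 3), Pow(C, 2))))
Function('m')(B, z) = Mul(2, z)
T = 28 (T = Add(-2, Mul(Mul(2, -5), -3)) = Add(-2, Mul(-10, -3)) = Add(-2, 30) = 28)
Mul(Add(-11, Function('M')(6, 3)), Add(Mul(-5, T), 2)) = Mul(Add(-11, Add(2, Mul(Rational(-1, 3), 6), Mul(Rational(1, 3), Pow(3, 2)))), Add(Mul(-5, 28), 2)) = Mul(Add(-11, Add(2, -2, Mul(Rational(1, 3), 9))), Add(-140, 2)) = Mul(Add(-11, Add(2, -2, 3)), -138) = Mul(Add(-11, 3), -138) = Mul(-8, -138) = 1104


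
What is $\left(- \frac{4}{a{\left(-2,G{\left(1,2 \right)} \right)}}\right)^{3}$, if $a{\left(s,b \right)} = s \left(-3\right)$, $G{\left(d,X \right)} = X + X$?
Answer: $- \frac{8}{27} \approx -0.2963$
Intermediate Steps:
$G{\left(d,X \right)} = 2 X$
$a{\left(s,b \right)} = - 3 s$
$\left(- \frac{4}{a{\left(-2,G{\left(1,2 \right)} \right)}}\right)^{3} = \left(- \frac{4}{\left(-3\right) \left(-2\right)}\right)^{3} = \left(- \frac{4}{6}\right)^{3} = \left(\left(-4\right) \frac{1}{6}\right)^{3} = \left(- \frac{2}{3}\right)^{3} = - \frac{8}{27}$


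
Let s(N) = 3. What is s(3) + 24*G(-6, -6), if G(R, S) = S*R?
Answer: 867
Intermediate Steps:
G(R, S) = R*S
s(3) + 24*G(-6, -6) = 3 + 24*(-6*(-6)) = 3 + 24*36 = 3 + 864 = 867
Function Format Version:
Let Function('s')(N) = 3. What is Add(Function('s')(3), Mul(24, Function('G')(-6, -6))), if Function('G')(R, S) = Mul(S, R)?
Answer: 867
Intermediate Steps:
Function('G')(R, S) = Mul(R, S)
Add(Function('s')(3), Mul(24, Function('G')(-6, -6))) = Add(3, Mul(24, Mul(-6, -6))) = Add(3, Mul(24, 36)) = Add(3, 864) = 867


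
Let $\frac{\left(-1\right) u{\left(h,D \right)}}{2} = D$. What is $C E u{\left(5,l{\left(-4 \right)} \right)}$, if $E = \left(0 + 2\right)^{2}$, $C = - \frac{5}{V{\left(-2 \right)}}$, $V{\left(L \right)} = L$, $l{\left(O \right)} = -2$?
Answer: $40$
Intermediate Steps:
$u{\left(h,D \right)} = - 2 D$
$C = \frac{5}{2}$ ($C = - \frac{5}{-2} = \left(-5\right) \left(- \frac{1}{2}\right) = \frac{5}{2} \approx 2.5$)
$E = 4$ ($E = 2^{2} = 4$)
$C E u{\left(5,l{\left(-4 \right)} \right)} = \frac{5}{2} \cdot 4 \left(\left(-2\right) \left(-2\right)\right) = 10 \cdot 4 = 40$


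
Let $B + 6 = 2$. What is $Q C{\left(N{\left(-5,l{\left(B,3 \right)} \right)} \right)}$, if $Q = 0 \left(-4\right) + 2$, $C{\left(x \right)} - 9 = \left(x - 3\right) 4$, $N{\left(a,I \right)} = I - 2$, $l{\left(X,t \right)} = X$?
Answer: $-54$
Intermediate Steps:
$B = -4$ ($B = -6 + 2 = -4$)
$N{\left(a,I \right)} = -2 + I$
$C{\left(x \right)} = -3 + 4 x$ ($C{\left(x \right)} = 9 + \left(x - 3\right) 4 = 9 + \left(-3 + x\right) 4 = 9 + \left(-12 + 4 x\right) = -3 + 4 x$)
$Q = 2$ ($Q = 0 + 2 = 2$)
$Q C{\left(N{\left(-5,l{\left(B,3 \right)} \right)} \right)} = 2 \left(-3 + 4 \left(-2 - 4\right)\right) = 2 \left(-3 + 4 \left(-6\right)\right) = 2 \left(-3 - 24\right) = 2 \left(-27\right) = -54$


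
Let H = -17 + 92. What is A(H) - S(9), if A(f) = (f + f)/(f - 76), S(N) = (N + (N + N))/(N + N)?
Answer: -303/2 ≈ -151.50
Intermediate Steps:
S(N) = 3/2 (S(N) = (N + 2*N)/((2*N)) = (3*N)*(1/(2*N)) = 3/2)
H = 75
A(f) = 2*f/(-76 + f) (A(f) = (2*f)/(-76 + f) = 2*f/(-76 + f))
A(H) - S(9) = 2*75/(-76 + 75) - 1*3/2 = 2*75/(-1) - 3/2 = 2*75*(-1) - 3/2 = -150 - 3/2 = -303/2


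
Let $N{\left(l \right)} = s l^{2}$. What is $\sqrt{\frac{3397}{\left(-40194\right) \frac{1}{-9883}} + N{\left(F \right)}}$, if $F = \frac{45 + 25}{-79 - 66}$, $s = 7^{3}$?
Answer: $\frac{\sqrt{164284425998}}{13398} \approx 30.252$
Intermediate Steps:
$s = 343$
$F = - \frac{14}{29}$ ($F = \frac{70}{-145} = 70 \left(- \frac{1}{145}\right) = - \frac{14}{29} \approx -0.48276$)
$N{\left(l \right)} = 343 l^{2}$
$\sqrt{\frac{3397}{\left(-40194\right) \frac{1}{-9883}} + N{\left(F \right)}} = \sqrt{\frac{3397}{\left(-40194\right) \frac{1}{-9883}} + 343 \left(- \frac{14}{29}\right)^{2}} = \sqrt{\frac{3397}{\left(-40194\right) \left(- \frac{1}{9883}\right)} + 343 \cdot \frac{196}{841}} = \sqrt{\frac{3397}{\frac{40194}{9883}} + \frac{67228}{841}} = \sqrt{3397 \cdot \frac{9883}{40194} + \frac{67228}{841}} = \sqrt{\frac{33572551}{40194} + \frac{67228}{841}} = \sqrt{\frac{1066781987}{1165626}} = \frac{\sqrt{164284425998}}{13398}$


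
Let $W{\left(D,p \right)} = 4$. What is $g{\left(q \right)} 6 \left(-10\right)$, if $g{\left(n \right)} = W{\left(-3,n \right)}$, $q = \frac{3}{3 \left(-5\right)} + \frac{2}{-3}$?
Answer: $-240$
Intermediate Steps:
$q = - \frac{13}{15}$ ($q = \frac{3}{-15} + 2 \left(- \frac{1}{3}\right) = 3 \left(- \frac{1}{15}\right) - \frac{2}{3} = - \frac{1}{5} - \frac{2}{3} = - \frac{13}{15} \approx -0.86667$)
$g{\left(n \right)} = 4$
$g{\left(q \right)} 6 \left(-10\right) = 4 \cdot 6 \left(-10\right) = 24 \left(-10\right) = -240$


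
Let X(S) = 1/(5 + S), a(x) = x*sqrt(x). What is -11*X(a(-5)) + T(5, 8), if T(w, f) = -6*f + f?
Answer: -1211/30 - 11*I*sqrt(5)/30 ≈ -40.367 - 0.81989*I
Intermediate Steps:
a(x) = x**(3/2)
T(w, f) = -5*f
-11*X(a(-5)) + T(5, 8) = -11/(5 + (-5)**(3/2)) - 5*8 = -11/(5 - 5*I*sqrt(5)) - 40 = -40 - 11/(5 - 5*I*sqrt(5))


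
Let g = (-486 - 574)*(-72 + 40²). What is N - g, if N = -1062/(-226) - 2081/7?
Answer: 1280935444/791 ≈ 1.6194e+6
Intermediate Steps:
N = -231436/791 (N = -1062*(-1/226) - 2081*⅐ = 531/113 - 2081/7 = -231436/791 ≈ -292.59)
g = -1619680 (g = -1060*(-72 + 1600) = -1060*1528 = -1619680)
N - g = -231436/791 - 1*(-1619680) = -231436/791 + 1619680 = 1280935444/791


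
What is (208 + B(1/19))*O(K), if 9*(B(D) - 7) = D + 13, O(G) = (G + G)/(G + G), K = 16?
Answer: 37013/171 ≈ 216.45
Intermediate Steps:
O(G) = 1 (O(G) = (2*G)/((2*G)) = (2*G)*(1/(2*G)) = 1)
B(D) = 76/9 + D/9 (B(D) = 7 + (D + 13)/9 = 7 + (13 + D)/9 = 7 + (13/9 + D/9) = 76/9 + D/9)
(208 + B(1/19))*O(K) = (208 + (76/9 + (⅑)/19))*1 = (208 + (76/9 + (⅑)*(1/19)))*1 = (208 + (76/9 + 1/171))*1 = (208 + 1445/171)*1 = (37013/171)*1 = 37013/171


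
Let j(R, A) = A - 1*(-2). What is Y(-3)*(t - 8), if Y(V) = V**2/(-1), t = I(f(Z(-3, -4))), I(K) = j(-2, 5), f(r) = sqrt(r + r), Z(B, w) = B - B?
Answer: 9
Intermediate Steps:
Z(B, w) = 0
f(r) = sqrt(2)*sqrt(r) (f(r) = sqrt(2*r) = sqrt(2)*sqrt(r))
j(R, A) = 2 + A (j(R, A) = A + 2 = 2 + A)
I(K) = 7 (I(K) = 2 + 5 = 7)
t = 7
Y(V) = -V**2 (Y(V) = V**2*(-1) = -V**2)
Y(-3)*(t - 8) = (-1*(-3)**2)*(7 - 8) = -1*9*(-1) = -9*(-1) = 9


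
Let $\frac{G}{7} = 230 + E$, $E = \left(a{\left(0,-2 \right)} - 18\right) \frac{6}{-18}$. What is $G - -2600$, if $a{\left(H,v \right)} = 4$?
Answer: $\frac{12728}{3} \approx 4242.7$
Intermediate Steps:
$E = \frac{14}{3}$ ($E = \left(4 - 18\right) \frac{6}{-18} = - 14 \cdot 6 \left(- \frac{1}{18}\right) = \left(-14\right) \left(- \frac{1}{3}\right) = \frac{14}{3} \approx 4.6667$)
$G = \frac{4928}{3}$ ($G = 7 \left(230 + \frac{14}{3}\right) = 7 \cdot \frac{704}{3} = \frac{4928}{3} \approx 1642.7$)
$G - -2600 = \frac{4928}{3} - -2600 = \frac{4928}{3} + 2600 = \frac{12728}{3}$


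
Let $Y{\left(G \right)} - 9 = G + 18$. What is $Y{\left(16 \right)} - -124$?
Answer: $167$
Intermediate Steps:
$Y{\left(G \right)} = 27 + G$ ($Y{\left(G \right)} = 9 + \left(G + 18\right) = 9 + \left(18 + G\right) = 27 + G$)
$Y{\left(16 \right)} - -124 = \left(27 + 16\right) - -124 = 43 + 124 = 167$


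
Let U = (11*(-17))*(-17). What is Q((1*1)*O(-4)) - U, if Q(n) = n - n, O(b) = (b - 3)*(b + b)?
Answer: -3179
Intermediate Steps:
O(b) = 2*b*(-3 + b) (O(b) = (-3 + b)*(2*b) = 2*b*(-3 + b))
Q(n) = 0
U = 3179 (U = -187*(-17) = 3179)
Q((1*1)*O(-4)) - U = 0 - 1*3179 = 0 - 3179 = -3179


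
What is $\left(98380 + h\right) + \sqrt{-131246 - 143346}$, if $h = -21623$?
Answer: $76757 + 4 i \sqrt{17162} \approx 76757.0 + 524.02 i$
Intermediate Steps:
$\left(98380 + h\right) + \sqrt{-131246 - 143346} = \left(98380 - 21623\right) + \sqrt{-131246 - 143346} = 76757 + \sqrt{-274592} = 76757 + 4 i \sqrt{17162}$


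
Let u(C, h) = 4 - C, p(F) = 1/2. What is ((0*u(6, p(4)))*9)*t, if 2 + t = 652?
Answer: 0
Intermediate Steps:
t = 650 (t = -2 + 652 = 650)
p(F) = ½
((0*u(6, p(4)))*9)*t = ((0*(4 - 1*6))*9)*650 = ((0*(4 - 6))*9)*650 = ((0*(-2))*9)*650 = (0*9)*650 = 0*650 = 0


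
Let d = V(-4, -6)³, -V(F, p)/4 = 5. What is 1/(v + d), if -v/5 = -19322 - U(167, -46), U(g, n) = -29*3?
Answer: 1/88175 ≈ 1.1341e-5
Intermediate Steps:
U(g, n) = -87
V(F, p) = -20 (V(F, p) = -4*5 = -20)
v = 96175 (v = -5*(-19322 - 1*(-87)) = -5*(-19322 + 87) = -5*(-19235) = 96175)
d = -8000 (d = (-20)³ = -8000)
1/(v + d) = 1/(96175 - 8000) = 1/88175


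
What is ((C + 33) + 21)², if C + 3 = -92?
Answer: 1681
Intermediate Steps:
C = -95 (C = -3 - 92 = -95)
((C + 33) + 21)² = ((-95 + 33) + 21)² = (-62 + 21)² = (-41)² = 1681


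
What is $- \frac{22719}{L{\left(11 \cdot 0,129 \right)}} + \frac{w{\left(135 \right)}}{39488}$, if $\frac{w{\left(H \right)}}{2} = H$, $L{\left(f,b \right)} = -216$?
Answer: $\frac{18691379}{177696} \approx 105.19$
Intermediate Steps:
$w{\left(H \right)} = 2 H$
$- \frac{22719}{L{\left(11 \cdot 0,129 \right)}} + \frac{w{\left(135 \right)}}{39488} = - \frac{22719}{-216} + \frac{2 \cdot 135}{39488} = \left(-22719\right) \left(- \frac{1}{216}\right) + 270 \cdot \frac{1}{39488} = \frac{7573}{72} + \frac{135}{19744} = \frac{18691379}{177696}$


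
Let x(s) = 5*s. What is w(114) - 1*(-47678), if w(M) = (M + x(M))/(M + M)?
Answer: 47681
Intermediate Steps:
w(M) = 3 (w(M) = (M + 5*M)/(M + M) = (6*M)/((2*M)) = (6*M)*(1/(2*M)) = 3)
w(114) - 1*(-47678) = 3 - 1*(-47678) = 3 + 47678 = 47681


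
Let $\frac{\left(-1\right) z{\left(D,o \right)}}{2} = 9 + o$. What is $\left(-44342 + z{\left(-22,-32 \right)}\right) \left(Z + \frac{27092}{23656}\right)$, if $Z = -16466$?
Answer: $\frac{2156620548348}{2957} \approx 7.2933 \cdot 10^{8}$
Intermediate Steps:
$z{\left(D,o \right)} = -18 - 2 o$ ($z{\left(D,o \right)} = - 2 \left(9 + o\right) = -18 - 2 o$)
$\left(-44342 + z{\left(-22,-32 \right)}\right) \left(Z + \frac{27092}{23656}\right) = \left(-44342 - -46\right) \left(-16466 + \frac{27092}{23656}\right) = \left(-44342 + \left(-18 + 64\right)\right) \left(-16466 + 27092 \cdot \frac{1}{23656}\right) = \left(-44342 + 46\right) \left(-16466 + \frac{6773}{5914}\right) = \left(-44296\right) \left(- \frac{97373151}{5914}\right) = \frac{2156620548348}{2957}$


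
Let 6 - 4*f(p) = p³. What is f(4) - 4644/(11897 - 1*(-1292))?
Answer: -391769/26378 ≈ -14.852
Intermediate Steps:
f(p) = 3/2 - p³/4
f(4) - 4644/(11897 - 1*(-1292)) = (3/2 - ¼*4³) - 4644/(11897 - 1*(-1292)) = (3/2 - ¼*64) - 4644/(11897 + 1292) = (3/2 - 16) - 4644/13189 = -29/2 - 4644/13189 = -391769/26378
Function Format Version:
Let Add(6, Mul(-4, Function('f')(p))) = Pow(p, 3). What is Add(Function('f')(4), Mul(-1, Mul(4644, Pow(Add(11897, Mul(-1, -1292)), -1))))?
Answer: Rational(-391769, 26378) ≈ -14.852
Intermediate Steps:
Function('f')(p) = Add(Rational(3, 2), Mul(Rational(-1, 4), Pow(p, 3)))
Add(Function('f')(4), Mul(-1, Mul(4644, Pow(Add(11897, Mul(-1, -1292)), -1)))) = Add(Add(Rational(3, 2), Mul(Rational(-1, 4), Pow(4, 3))), Mul(-1, Mul(4644, Pow(Add(11897, Mul(-1, -1292)), -1)))) = Add(Add(Rational(3, 2), Mul(Rational(-1, 4), 64)), Mul(-1, Mul(4644, Pow(Add(11897, 1292), -1)))) = Add(Add(Rational(3, 2), -16), Mul(-1, Mul(4644, Pow(13189, -1)))) = Add(Rational(-29, 2), Mul(-1, Mul(4644, Rational(1, 13189)))) = Add(Rational(-29, 2), Mul(-1, Rational(4644, 13189))) = Add(Rational(-29, 2), Rational(-4644, 13189)) = Rational(-391769, 26378)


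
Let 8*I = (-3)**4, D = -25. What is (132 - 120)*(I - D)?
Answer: 843/2 ≈ 421.50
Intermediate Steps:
I = 81/8 (I = (1/8)*(-3)**4 = (1/8)*81 = 81/8 ≈ 10.125)
(132 - 120)*(I - D) = (132 - 120)*(81/8 - 1*(-25)) = 12*(81/8 + 25) = 12*(281/8) = 843/2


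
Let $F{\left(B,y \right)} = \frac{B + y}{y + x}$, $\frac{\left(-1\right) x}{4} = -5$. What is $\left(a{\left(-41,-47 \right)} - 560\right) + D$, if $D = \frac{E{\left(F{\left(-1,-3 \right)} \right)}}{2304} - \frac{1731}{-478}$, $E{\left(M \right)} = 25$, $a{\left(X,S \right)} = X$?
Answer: $- \frac{328944169}{550656} \approx -597.37$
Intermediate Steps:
$x = 20$ ($x = \left(-4\right) \left(-5\right) = 20$)
$F{\left(B,y \right)} = \frac{B + y}{20 + y}$ ($F{\left(B,y \right)} = \frac{B + y}{y + 20} = \frac{B + y}{20 + y}$)
$D = \frac{2000087}{550656}$ ($D = \frac{25}{2304} - \frac{1731}{-478} = 25 \cdot \frac{1}{2304} - - \frac{1731}{478} = \frac{25}{2304} + \frac{1731}{478} = \frac{2000087}{550656} \approx 3.6322$)
$\left(a{\left(-41,-47 \right)} - 560\right) + D = \left(-41 - 560\right) + \frac{2000087}{550656} = -601 + \frac{2000087}{550656} = - \frac{328944169}{550656}$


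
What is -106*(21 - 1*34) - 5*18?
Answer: 1288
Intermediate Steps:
-106*(21 - 1*34) - 5*18 = -106*(21 - 34) - 90 = -106*(-13) - 90 = 1378 - 90 = 1288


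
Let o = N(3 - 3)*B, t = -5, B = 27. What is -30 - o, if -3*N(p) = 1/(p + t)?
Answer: -159/5 ≈ -31.800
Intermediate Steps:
N(p) = -1/(3*(-5 + p)) (N(p) = -1/(3*(p - 5)) = -1/(3*(-5 + p)))
o = 9/5 (o = -1/(-15 + 3*(3 - 3))*27 = -1/(-15 + 3*0)*27 = -1/(-15 + 0)*27 = -1/(-15)*27 = -1*(-1/15)*27 = (1/15)*27 = 9/5 ≈ 1.8000)
-30 - o = -30 - 1*9/5 = -30 - 9/5 = -159/5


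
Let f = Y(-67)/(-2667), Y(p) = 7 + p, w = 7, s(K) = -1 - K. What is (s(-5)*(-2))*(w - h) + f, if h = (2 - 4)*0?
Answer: -49764/889 ≈ -55.977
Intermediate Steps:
h = 0 (h = -2*0 = 0)
f = 20/889 (f = (7 - 67)/(-2667) = -60*(-1/2667) = 20/889 ≈ 0.022497)
(s(-5)*(-2))*(w - h) + f = ((-1 - 1*(-5))*(-2))*(7 - 1*0) + 20/889 = ((-1 + 5)*(-2))*(7 + 0) + 20/889 = (4*(-2))*7 + 20/889 = -8*7 + 20/889 = -56 + 20/889 = -49764/889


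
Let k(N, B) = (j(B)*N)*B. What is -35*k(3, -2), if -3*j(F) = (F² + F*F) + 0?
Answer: -560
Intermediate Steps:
j(F) = -2*F²/3 (j(F) = -((F² + F*F) + 0)/3 = -((F² + F²) + 0)/3 = -(2*F² + 0)/3 = -2*F²/3)
k(N, B) = -2*N*B³/3 (k(N, B) = ((-2*B²/3)*N)*B = (-2*N*B²/3)*B = -2*N*B³/3)
-35*k(3, -2) = -(-70)*3*(-2)³/3 = -(-70)*3*(-8)/3 = -35*16 = -560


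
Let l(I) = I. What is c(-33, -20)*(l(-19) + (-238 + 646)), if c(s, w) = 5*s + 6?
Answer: -61851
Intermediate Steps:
c(s, w) = 6 + 5*s
c(-33, -20)*(l(-19) + (-238 + 646)) = (6 + 5*(-33))*(-19 + (-238 + 646)) = (6 - 165)*(-19 + 408) = -159*389 = -61851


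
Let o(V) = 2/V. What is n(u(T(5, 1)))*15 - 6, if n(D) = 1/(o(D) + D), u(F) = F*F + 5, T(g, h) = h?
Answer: -69/19 ≈ -3.6316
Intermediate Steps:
u(F) = 5 + F**2 (u(F) = F**2 + 5 = 5 + F**2)
n(D) = 1/(D + 2/D) (n(D) = 1/(2/D + D) = 1/(D + 2/D))
n(u(T(5, 1)))*15 - 6 = ((5 + 1**2)/(2 + (5 + 1**2)**2))*15 - 6 = ((5 + 1)/(2 + (5 + 1)**2))*15 - 6 = (6/(2 + 6**2))*15 - 6 = (6/(2 + 36))*15 - 6 = (6/38)*15 - 6 = (6*(1/38))*15 - 6 = (3/19)*15 - 6 = 45/19 - 6 = -69/19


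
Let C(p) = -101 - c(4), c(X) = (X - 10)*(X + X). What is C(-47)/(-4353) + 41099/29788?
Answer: 180482711/129667164 ≈ 1.3919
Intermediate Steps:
c(X) = 2*X*(-10 + X) (c(X) = (-10 + X)*(2*X) = 2*X*(-10 + X))
C(p) = -53 (C(p) = -101 - 2*4*(-10 + 4) = -101 - 2*4*(-6) = -101 - 1*(-48) = -101 + 48 = -53)
C(-47)/(-4353) + 41099/29788 = -53/(-4353) + 41099/29788 = -53*(-1/4353) + 41099*(1/29788) = 53/4353 + 41099/29788 = 180482711/129667164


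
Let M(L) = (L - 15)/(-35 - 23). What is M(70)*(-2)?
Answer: 55/29 ≈ 1.8966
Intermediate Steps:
M(L) = 15/58 - L/58 (M(L) = (-15 + L)/(-58) = (-15 + L)*(-1/58) = 15/58 - L/58)
M(70)*(-2) = (15/58 - 1/58*70)*(-2) = (15/58 - 35/29)*(-2) = -55/58*(-2) = 55/29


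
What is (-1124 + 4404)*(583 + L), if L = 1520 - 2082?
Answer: 68880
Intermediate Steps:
L = -562
(-1124 + 4404)*(583 + L) = (-1124 + 4404)*(583 - 562) = 3280*21 = 68880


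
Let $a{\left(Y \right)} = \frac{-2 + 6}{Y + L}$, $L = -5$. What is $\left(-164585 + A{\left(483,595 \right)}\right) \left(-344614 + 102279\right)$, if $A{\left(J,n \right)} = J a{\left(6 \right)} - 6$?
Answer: $39417968765$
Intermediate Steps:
$a{\left(Y \right)} = \frac{4}{-5 + Y}$ ($a{\left(Y \right)} = \frac{-2 + 6}{Y - 5} = \frac{4}{-5 + Y}$)
$A{\left(J,n \right)} = -6 + 4 J$ ($A{\left(J,n \right)} = J \frac{4}{-5 + 6} - 6 = J \frac{4}{1} - 6 = J 4 \cdot 1 - 6 = J 4 - 6 = 4 J - 6 = -6 + 4 J$)
$\left(-164585 + A{\left(483,595 \right)}\right) \left(-344614 + 102279\right) = \left(-164585 + \left(-6 + 4 \cdot 483\right)\right) \left(-344614 + 102279\right) = \left(-164585 + \left(-6 + 1932\right)\right) \left(-242335\right) = \left(-164585 + 1926\right) \left(-242335\right) = \left(-162659\right) \left(-242335\right) = 39417968765$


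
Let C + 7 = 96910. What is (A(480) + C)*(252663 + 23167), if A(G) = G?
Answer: 26861152890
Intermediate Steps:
C = 96903 (C = -7 + 96910 = 96903)
(A(480) + C)*(252663 + 23167) = (480 + 96903)*(252663 + 23167) = 97383*275830 = 26861152890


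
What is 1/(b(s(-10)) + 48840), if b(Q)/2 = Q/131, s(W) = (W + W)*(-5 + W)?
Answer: 131/6398640 ≈ 2.0473e-5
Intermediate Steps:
s(W) = 2*W*(-5 + W) (s(W) = (2*W)*(-5 + W) = 2*W*(-5 + W))
b(Q) = 2*Q/131 (b(Q) = 2*(Q/131) = 2*Q/131)
1/(b(s(-10)) + 48840) = 1/(2*(2*(-10)*(-5 - 10))/131 + 48840) = 1/(2*(2*(-10)*(-15))/131 + 48840) = 1/((2/131)*300 + 48840) = 1/(600/131 + 48840) = 1/(6398640/131) = 131/6398640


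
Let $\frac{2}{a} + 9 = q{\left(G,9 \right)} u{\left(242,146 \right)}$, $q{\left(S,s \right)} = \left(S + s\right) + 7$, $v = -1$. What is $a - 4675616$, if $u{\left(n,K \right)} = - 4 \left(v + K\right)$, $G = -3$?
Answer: $- \frac{35296225186}{7549} \approx -4.6756 \cdot 10^{6}$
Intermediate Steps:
$u{\left(n,K \right)} = 4 - 4 K$ ($u{\left(n,K \right)} = - 4 \left(-1 + K\right) = 4 - 4 K$)
$q{\left(S,s \right)} = 7 + S + s$
$a = - \frac{2}{7549}$ ($a = \frac{2}{-9 + \left(7 - 3 + 9\right) \left(4 - 584\right)} = \frac{2}{-9 + 13 \left(4 - 584\right)} = \frac{2}{-9 + 13 \left(-580\right)} = \frac{2}{-9 - 7540} = \frac{2}{-7549} = 2 \left(- \frac{1}{7549}\right) = - \frac{2}{7549} \approx -0.00026494$)
$a - 4675616 = - \frac{2}{7549} - 4675616 = - \frac{35296225186}{7549}$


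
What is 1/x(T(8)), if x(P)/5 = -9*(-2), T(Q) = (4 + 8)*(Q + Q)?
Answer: 1/90 ≈ 0.011111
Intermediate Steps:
T(Q) = 24*Q (T(Q) = 12*(2*Q) = 24*Q)
x(P) = 90 (x(P) = 5*(-9*(-2)) = 5*18 = 90)
1/x(T(8)) = 1/90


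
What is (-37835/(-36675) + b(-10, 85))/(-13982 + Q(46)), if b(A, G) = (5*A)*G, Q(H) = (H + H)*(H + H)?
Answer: 31166183/40474530 ≈ 0.77002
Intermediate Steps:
Q(H) = 4*H**2 (Q(H) = (2*H)*(2*H) = 4*H**2)
b(A, G) = 5*A*G
(-37835/(-36675) + b(-10, 85))/(-13982 + Q(46)) = (-37835/(-36675) + 5*(-10)*85)/(-13982 + 4*46**2) = (-37835*(-1/36675) - 4250)/(-13982 + 4*2116) = (7567/7335 - 4250)/(-13982 + 8464) = -31166183/7335/(-5518) = -31166183/7335*(-1/5518) = 31166183/40474530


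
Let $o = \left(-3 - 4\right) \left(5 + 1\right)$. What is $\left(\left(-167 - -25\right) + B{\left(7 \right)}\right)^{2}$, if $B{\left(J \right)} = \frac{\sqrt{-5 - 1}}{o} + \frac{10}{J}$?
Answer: $\frac{5809535}{294} + \frac{328 i \sqrt{6}}{49} \approx 19760.0 + 16.397 i$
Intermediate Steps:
$o = -42$ ($o = \left(-7\right) 6 = -42$)
$B{\left(J \right)} = \frac{10}{J} - \frac{i \sqrt{6}}{42}$ ($B{\left(J \right)} = \frac{\sqrt{-5 - 1}}{-42} + \frac{10}{J} = \sqrt{-6} \left(- \frac{1}{42}\right) + \frac{10}{J} = i \sqrt{6} \left(- \frac{1}{42}\right) + \frac{10}{J} = - \frac{i \sqrt{6}}{42} + \frac{10}{J} = \frac{10}{J} - \frac{i \sqrt{6}}{42}$)
$\left(\left(-167 - -25\right) + B{\left(7 \right)}\right)^{2} = \left(\left(-167 - -25\right) + \left(\frac{10}{7} - \frac{i \sqrt{6}}{42}\right)\right)^{2} = \left(\left(-167 + 25\right) + \left(10 \cdot \frac{1}{7} - \frac{i \sqrt{6}}{42}\right)\right)^{2} = \left(-142 + \left(\frac{10}{7} - \frac{i \sqrt{6}}{42}\right)\right)^{2} = \left(- \frac{984}{7} - \frac{i \sqrt{6}}{42}\right)^{2}$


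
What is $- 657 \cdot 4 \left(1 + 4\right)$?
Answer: $-13140$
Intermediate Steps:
$- 657 \cdot 4 \left(1 + 4\right) = - 657 \cdot 4 \cdot 5 = \left(-657\right) 20 = -13140$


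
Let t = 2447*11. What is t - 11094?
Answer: 15823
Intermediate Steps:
t = 26917
t - 11094 = 26917 - 11094 = 15823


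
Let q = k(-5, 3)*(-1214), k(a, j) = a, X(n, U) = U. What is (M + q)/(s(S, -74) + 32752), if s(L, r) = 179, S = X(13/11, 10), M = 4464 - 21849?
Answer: -11315/32931 ≈ -0.34360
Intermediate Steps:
M = -17385
S = 10
q = 6070 (q = -5*(-1214) = 6070)
(M + q)/(s(S, -74) + 32752) = (-17385 + 6070)/(179 + 32752) = -11315/32931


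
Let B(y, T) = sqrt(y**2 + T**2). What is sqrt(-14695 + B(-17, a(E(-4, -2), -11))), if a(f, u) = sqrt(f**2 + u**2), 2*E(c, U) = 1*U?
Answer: sqrt(-14695 + sqrt(411)) ≈ 121.14*I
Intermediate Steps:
E(c, U) = U/2 (E(c, U) = (1*U)/2 = U/2)
B(y, T) = sqrt(T**2 + y**2)
sqrt(-14695 + B(-17, a(E(-4, -2), -11))) = sqrt(-14695 + sqrt((sqrt(((1/2)*(-2))**2 + (-11)**2))**2 + (-17)**2)) = sqrt(-14695 + sqrt((sqrt((-1)**2 + 121))**2 + 289)) = sqrt(-14695 + sqrt((sqrt(1 + 121))**2 + 289)) = sqrt(-14695 + sqrt((sqrt(122))**2 + 289)) = sqrt(-14695 + sqrt(122 + 289)) = sqrt(-14695 + sqrt(411))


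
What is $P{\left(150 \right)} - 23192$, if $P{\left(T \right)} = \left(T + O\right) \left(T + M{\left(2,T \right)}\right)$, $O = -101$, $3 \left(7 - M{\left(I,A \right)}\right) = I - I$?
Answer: $-15499$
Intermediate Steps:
$M{\left(I,A \right)} = 7$ ($M{\left(I,A \right)} = 7 - \frac{I - I}{3} = 7 - 0 = 7 + 0 = 7$)
$P{\left(T \right)} = \left(-101 + T\right) \left(7 + T\right)$ ($P{\left(T \right)} = \left(T - 101\right) \left(T + 7\right) = \left(-101 + T\right) \left(7 + T\right)$)
$P{\left(150 \right)} - 23192 = \left(-707 + 150^{2} - 14100\right) - 23192 = \left(-707 + 22500 - 14100\right) - 23192 = 7693 - 23192 = -15499$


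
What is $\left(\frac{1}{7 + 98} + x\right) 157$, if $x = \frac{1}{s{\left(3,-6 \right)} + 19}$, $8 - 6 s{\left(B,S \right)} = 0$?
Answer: $\frac{59032}{6405} \approx 9.2166$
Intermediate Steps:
$s{\left(B,S \right)} = \frac{4}{3}$ ($s{\left(B,S \right)} = \frac{4}{3} - 0 = \frac{4}{3} + 0 = \frac{4}{3}$)
$x = \frac{3}{61}$ ($x = \frac{1}{\frac{4}{3} + 19} = \frac{1}{\frac{61}{3}} = \frac{3}{61} \approx 0.04918$)
$\left(\frac{1}{7 + 98} + x\right) 157 = \left(\frac{1}{7 + 98} + \frac{3}{61}\right) 157 = \left(\frac{1}{105} + \frac{3}{61}\right) 157 = \frac{376}{6405} \cdot 157 = \frac{59032}{6405}$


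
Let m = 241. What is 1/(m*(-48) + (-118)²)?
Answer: 1/2356 ≈ 0.00042445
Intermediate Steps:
1/(m*(-48) + (-118)²) = 1/(241*(-48) + (-118)²) = 1/(-11568 + 13924) = 1/2356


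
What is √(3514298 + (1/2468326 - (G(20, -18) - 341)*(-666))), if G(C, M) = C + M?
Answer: 5*√16355731135040742/352618 ≈ 1813.4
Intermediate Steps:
√(3514298 + (1/2468326 - (G(20, -18) - 341)*(-666))) = √(3514298 + (1/2468326 - ((20 - 18) - 341)*(-666))) = √(3514298 + (1/2468326 - (2 - 341)*(-666))) = √(3514298 + (1/2468326 - (-339)*(-666))) = √(3514298 + (1/2468326 - 1*225774)) = √(3514298 + (1/2468326 - 225774)) = √(3514298 - 557283834323/2468326) = √(8117149290825/2468326) = 5*√16355731135040742/352618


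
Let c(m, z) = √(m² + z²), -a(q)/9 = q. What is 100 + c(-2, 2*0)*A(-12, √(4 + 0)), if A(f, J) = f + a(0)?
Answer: 76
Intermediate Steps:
a(q) = -9*q
A(f, J) = f (A(f, J) = f - 9*0 = f + 0 = f)
100 + c(-2, 2*0)*A(-12, √(4 + 0)) = 100 + √((-2)² + (2*0)²)*(-12) = 100 + √(4 + 0²)*(-12) = 100 + √(4 + 0)*(-12) = 100 + √4*(-12) = 100 + 2*(-12) = 100 - 24 = 76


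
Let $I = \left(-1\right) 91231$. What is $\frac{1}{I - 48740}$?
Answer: $- \frac{1}{139971} \approx -7.1443 \cdot 10^{-6}$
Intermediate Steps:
$I = -91231$
$\frac{1}{I - 48740} = \frac{1}{-91231 - 48740} = \frac{1}{-139971} = - \frac{1}{139971}$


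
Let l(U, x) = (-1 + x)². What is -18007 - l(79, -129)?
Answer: -34907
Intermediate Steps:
-18007 - l(79, -129) = -18007 - (-1 - 129)² = -18007 - 1*(-130)² = -18007 - 1*16900 = -18007 - 16900 = -34907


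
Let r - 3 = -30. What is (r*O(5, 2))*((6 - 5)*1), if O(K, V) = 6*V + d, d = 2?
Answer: -378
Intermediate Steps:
r = -27 (r = 3 - 30 = -27)
O(K, V) = 2 + 6*V (O(K, V) = 6*V + 2 = 2 + 6*V)
(r*O(5, 2))*((6 - 5)*1) = (-27*(2 + 6*2))*((6 - 5)*1) = (-27*(2 + 12))*(1*1) = -27*14*1 = -378*1 = -378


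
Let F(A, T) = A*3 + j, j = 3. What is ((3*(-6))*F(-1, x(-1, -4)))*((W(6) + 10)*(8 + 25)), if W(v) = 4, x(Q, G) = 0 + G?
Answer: 0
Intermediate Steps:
x(Q, G) = G
F(A, T) = 3 + 3*A (F(A, T) = A*3 + 3 = 3*A + 3 = 3 + 3*A)
((3*(-6))*F(-1, x(-1, -4)))*((W(6) + 10)*(8 + 25)) = ((3*(-6))*(3 + 3*(-1)))*((4 + 10)*(8 + 25)) = (-18*(3 - 3))*(14*33) = -18*0*462 = 0*462 = 0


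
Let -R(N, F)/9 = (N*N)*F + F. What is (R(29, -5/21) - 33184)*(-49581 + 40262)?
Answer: 2046992902/7 ≈ 2.9243e+8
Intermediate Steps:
R(N, F) = -9*F - 9*F*N**2 (R(N, F) = -9*((N*N)*F + F) = -9*(N**2*F + F) = -9*(F*N**2 + F) = -9*(F + F*N**2) = -9*F - 9*F*N**2)
(R(29, -5/21) - 33184)*(-49581 + 40262) = (-9*(-5/21)*(1 + 29**2) - 33184)*(-49581 + 40262) = (-9*(-5*1/21)*(1 + 841) - 33184)*(-9319) = (-9*(-5/21)*842 - 33184)*(-9319) = (12630/7 - 33184)*(-9319) = -219658/7*(-9319) = 2046992902/7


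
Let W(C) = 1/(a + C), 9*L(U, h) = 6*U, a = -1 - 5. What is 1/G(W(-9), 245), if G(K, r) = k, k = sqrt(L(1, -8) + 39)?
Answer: sqrt(357)/119 ≈ 0.15878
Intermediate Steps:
a = -6
L(U, h) = 2*U/3 (L(U, h) = (6*U)/9 = 2*U/3)
W(C) = 1/(-6 + C)
k = sqrt(357)/3 (k = sqrt((2/3)*1 + 39) = sqrt(2/3 + 39) = sqrt(119/3) = sqrt(357)/3 ≈ 6.2981)
G(K, r) = sqrt(357)/3
1/G(W(-9), 245) = 1/(sqrt(357)/3) = sqrt(357)/119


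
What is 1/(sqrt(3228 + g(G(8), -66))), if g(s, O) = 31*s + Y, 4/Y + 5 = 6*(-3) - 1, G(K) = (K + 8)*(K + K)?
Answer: sqrt(8202)/9569 ≈ 0.0094644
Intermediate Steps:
G(K) = 2*K*(8 + K) (G(K) = (8 + K)*(2*K) = 2*K*(8 + K))
Y = -1/6 (Y = 4/(-5 + (6*(-3) - 1)) = 4/(-5 + (-18 - 1)) = 4/(-5 - 19) = 4/(-24) = 4*(-1/24) = -1/6 ≈ -0.16667)
g(s, O) = -1/6 + 31*s (g(s, O) = 31*s - 1/6 = -1/6 + 31*s)
1/(sqrt(3228 + g(G(8), -66))) = 1/(sqrt(3228 + (-1/6 + 31*(2*8*(8 + 8))))) = 1/(sqrt(3228 + (-1/6 + 31*(2*8*16)))) = 1/(sqrt(3228 + (-1/6 + 31*256))) = 1/(sqrt(3228 + (-1/6 + 7936))) = 1/(sqrt(3228 + 47615/6)) = 1/(sqrt(66983/6)) = 1/(7*sqrt(8202)/6) = sqrt(8202)/9569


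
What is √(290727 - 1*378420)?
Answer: I*√87693 ≈ 296.13*I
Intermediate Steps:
√(290727 - 1*378420) = √(290727 - 378420) = √(-87693) = I*√87693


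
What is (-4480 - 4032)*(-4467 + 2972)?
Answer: 12725440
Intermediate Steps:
(-4480 - 4032)*(-4467 + 2972) = -8512*(-1495) = 12725440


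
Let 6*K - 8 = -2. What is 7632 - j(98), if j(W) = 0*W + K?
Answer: 7631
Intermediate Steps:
K = 1 (K = 4/3 + (⅙)*(-2) = 4/3 - ⅓ = 1)
j(W) = 1 (j(W) = 0*W + 1 = 0 + 1 = 1)
7632 - j(98) = 7632 - 1*1 = 7632 - 1 = 7631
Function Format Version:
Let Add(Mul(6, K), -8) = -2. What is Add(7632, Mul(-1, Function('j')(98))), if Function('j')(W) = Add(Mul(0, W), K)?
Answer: 7631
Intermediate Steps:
K = 1 (K = Add(Rational(4, 3), Mul(Rational(1, 6), -2)) = Add(Rational(4, 3), Rational(-1, 3)) = 1)
Function('j')(W) = 1 (Function('j')(W) = Add(Mul(0, W), 1) = Add(0, 1) = 1)
Add(7632, Mul(-1, Function('j')(98))) = Add(7632, Mul(-1, 1)) = Add(7632, -1) = 7631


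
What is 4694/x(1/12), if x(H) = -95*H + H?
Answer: -28164/47 ≈ -599.23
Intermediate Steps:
x(H) = -94*H
4694/x(1/12) = 4694/((-94/12)) = 4694/((-94*1/12)) = 4694/(-47/6) = 4694*(-6/47) = -28164/47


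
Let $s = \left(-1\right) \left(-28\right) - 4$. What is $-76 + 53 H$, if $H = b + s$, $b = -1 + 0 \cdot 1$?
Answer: $1143$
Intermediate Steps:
$s = 24$ ($s = 28 - 4 = 24$)
$b = -1$ ($b = -1 + 0 = -1$)
$H = 23$ ($H = -1 + 24 = 23$)
$-76 + 53 H = -76 + 53 \cdot 23 = -76 + 1219 = 1143$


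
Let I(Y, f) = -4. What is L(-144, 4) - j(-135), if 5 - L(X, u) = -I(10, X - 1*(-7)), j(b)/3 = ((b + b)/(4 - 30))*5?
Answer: -2012/13 ≈ -154.77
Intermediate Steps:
j(b) = -15*b/13 (j(b) = 3*(((b + b)/(4 - 30))*5) = 3*(((2*b)/(-26))*5) = 3*(((2*b)*(-1/26))*5) = 3*(-b/13*5) = 3*(-5*b/13) = -15*b/13)
L(X, u) = 1 (L(X, u) = 5 - (-1)*(-4) = 5 - 1*4 = 5 - 4 = 1)
L(-144, 4) - j(-135) = 1 - (-15)*(-135)/13 = 1 - 1*2025/13 = 1 - 2025/13 = -2012/13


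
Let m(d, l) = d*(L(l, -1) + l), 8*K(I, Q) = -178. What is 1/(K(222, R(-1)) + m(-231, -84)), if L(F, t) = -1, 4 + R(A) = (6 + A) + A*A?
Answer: 4/78451 ≈ 5.0987e-5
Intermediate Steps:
R(A) = 2 + A + A² (R(A) = -4 + ((6 + A) + A*A) = -4 + ((6 + A) + A²) = -4 + (6 + A + A²) = 2 + A + A²)
K(I, Q) = -89/4 (K(I, Q) = (⅛)*(-178) = -89/4)
m(d, l) = d*(-1 + l)
1/(K(222, R(-1)) + m(-231, -84)) = 1/(-89/4 - 231*(-1 - 84)) = 1/(-89/4 - 231*(-85)) = 1/(-89/4 + 19635) = 1/(78451/4) = 4/78451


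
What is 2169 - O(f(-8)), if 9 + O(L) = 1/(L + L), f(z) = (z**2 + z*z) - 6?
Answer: 531431/244 ≈ 2178.0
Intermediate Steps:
f(z) = -6 + 2*z**2 (f(z) = (z**2 + z**2) - 6 = 2*z**2 - 6 = -6 + 2*z**2)
O(L) = -9 + 1/(2*L) (O(L) = -9 + 1/(L + L) = -9 + 1/(2*L))
2169 - O(f(-8)) = 2169 - (-9 + 1/(2*(-6 + 2*(-8)**2))) = 2169 - (-9 + 1/(2*(-6 + 2*64))) = 2169 - (-9 + 1/(2*(-6 + 128))) = 2169 - (-9 + (1/2)/122) = 2169 - (-9 + (1/2)*(1/122)) = 2169 - (-9 + 1/244) = 2169 - 1*(-2195/244) = 2169 + 2195/244 = 531431/244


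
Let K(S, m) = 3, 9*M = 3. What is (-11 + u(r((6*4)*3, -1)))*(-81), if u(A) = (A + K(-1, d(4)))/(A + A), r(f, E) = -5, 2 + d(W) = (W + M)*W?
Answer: 4374/5 ≈ 874.80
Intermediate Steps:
M = ⅓ (M = (⅑)*3 = ⅓ ≈ 0.33333)
d(W) = -2 + W*(⅓ + W) (d(W) = -2 + (W + ⅓)*W = -2 + (⅓ + W)*W = -2 + W*(⅓ + W))
u(A) = (3 + A)/(2*A) (u(A) = (A + 3)/(A + A) = (3 + A)/((2*A)) = (3 + A)*(1/(2*A)) = (3 + A)/(2*A))
(-11 + u(r((6*4)*3, -1)))*(-81) = (-11 + (½)*(3 - 5)/(-5))*(-81) = (-11 + (½)*(-⅕)*(-2))*(-81) = (-11 + ⅕)*(-81) = -54/5*(-81) = 4374/5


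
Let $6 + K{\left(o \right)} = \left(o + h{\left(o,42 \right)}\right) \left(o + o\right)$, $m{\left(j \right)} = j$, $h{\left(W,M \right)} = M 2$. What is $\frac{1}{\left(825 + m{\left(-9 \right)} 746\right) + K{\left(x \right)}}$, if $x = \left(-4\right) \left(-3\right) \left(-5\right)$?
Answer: $- \frac{1}{8775} \approx -0.00011396$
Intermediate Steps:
$h{\left(W,M \right)} = 2 M$
$x = -60$ ($x = 12 \left(-5\right) = -60$)
$K{\left(o \right)} = -6 + 2 o \left(84 + o\right)$ ($K{\left(o \right)} = -6 + \left(o + 2 \cdot 42\right) \left(o + o\right) = -6 + \left(o + 84\right) 2 o = -6 + \left(84 + o\right) 2 o = -6 + 2 o \left(84 + o\right)$)
$\frac{1}{\left(825 + m{\left(-9 \right)} 746\right) + K{\left(x \right)}} = \frac{1}{\left(825 - 6714\right) + \left(-6 + 2 \left(-60\right)^{2} + 168 \left(-60\right)\right)} = \frac{1}{\left(825 - 6714\right) - 2886} = \frac{1}{-5889 - 2886} = \frac{1}{-8775} = - \frac{1}{8775}$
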